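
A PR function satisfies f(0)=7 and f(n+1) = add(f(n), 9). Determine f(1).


f(0) = 7
f(1) = add(f(0), 9) = add(7, 9) = 16


16


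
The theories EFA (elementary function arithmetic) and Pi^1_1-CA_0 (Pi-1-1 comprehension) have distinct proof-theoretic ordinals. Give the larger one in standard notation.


Proof-theoretic ordinal of EFA (elementary function arithmetic): omega^3
Proof-theoretic ordinal of Pi^1_1-CA_0 (Pi-1-1 comprehension): psi_0(Omega_omega)
Comparing: omega^3 < psi_0(Omega_omega).
The larger ordinal is psi_0(Omega_omega) (from Pi^1_1-CA_0 (Pi-1-1 comprehension)).

psi_0(Omega_omega)


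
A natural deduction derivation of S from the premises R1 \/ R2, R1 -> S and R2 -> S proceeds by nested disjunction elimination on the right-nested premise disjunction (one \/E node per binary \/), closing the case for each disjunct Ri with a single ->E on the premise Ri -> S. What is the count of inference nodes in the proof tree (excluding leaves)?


The premise R1 \/ R2 contains 2 disjuncts, hence 1 binary \/ connectives.
- Each binary \/ is eliminated once: 1 \/E nodes.
- Each of the 2 cases Ri derives S by one ->E with Ri -> S: 2 ->E nodes.
Total = 1 + 2 = 3

3


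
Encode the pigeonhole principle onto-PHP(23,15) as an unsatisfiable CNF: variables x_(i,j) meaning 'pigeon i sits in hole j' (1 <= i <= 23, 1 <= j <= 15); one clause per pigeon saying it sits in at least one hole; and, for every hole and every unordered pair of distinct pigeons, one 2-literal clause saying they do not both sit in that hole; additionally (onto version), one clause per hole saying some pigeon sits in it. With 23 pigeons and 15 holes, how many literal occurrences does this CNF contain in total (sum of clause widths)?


onto-PHP(23,15): 23 pigeons, 15 holes, 23*15 = 345 variables.
- pigeon clauses: one per pigeon -> 23 clauses of width 15 -> 345 literals
- hole clauses: 15 holes * C(23,2) = 15 * 253 -> 3795 clauses of width 2 -> 7590 literals
- onto clauses: one per hole -> 15 clauses of width 23 -> 345 literals
Total literal occurrences = 345 + 7590 + 345 = 8280

8280


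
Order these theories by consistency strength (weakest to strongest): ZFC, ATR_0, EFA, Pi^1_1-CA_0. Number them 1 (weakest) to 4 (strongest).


Ordering by consistency strength:
1. EFA
2. ATR_0
3. Pi^1_1-CA_0
4. ZFC


ZFC=4, ATR_0=2, EFA=1, Pi^1_1-CA_0=3


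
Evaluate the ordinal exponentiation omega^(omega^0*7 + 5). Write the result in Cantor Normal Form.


omega^(omega^0*7 + 5):
omega^0 = 1, so the exponent is 7 + 5 = 12 (finite ordinal addition).
Result = omega^12, already a single CNF term.

omega^12


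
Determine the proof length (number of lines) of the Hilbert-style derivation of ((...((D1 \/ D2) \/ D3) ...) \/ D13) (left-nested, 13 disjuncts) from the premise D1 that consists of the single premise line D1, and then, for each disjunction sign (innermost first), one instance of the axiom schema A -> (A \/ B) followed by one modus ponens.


Building the left-nested 13-ary disjunction from D1:
- 1 premise line (D1)
- 13 disjuncts means 12 disjunction signs; each needs 1 axiom instance + 1 MP = 2 lines: 2 * 12 = 24
Total = 1 + 24 = 25 lines.

25


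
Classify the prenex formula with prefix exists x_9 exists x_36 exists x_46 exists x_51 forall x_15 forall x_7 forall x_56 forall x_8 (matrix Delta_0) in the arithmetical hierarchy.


Leading quantifier is exists, so the class is Sigma.
Number of quantifier blocks = alternations + 1 = 1 + 1 = 2.
Classification: Sigma_2

Sigma_2


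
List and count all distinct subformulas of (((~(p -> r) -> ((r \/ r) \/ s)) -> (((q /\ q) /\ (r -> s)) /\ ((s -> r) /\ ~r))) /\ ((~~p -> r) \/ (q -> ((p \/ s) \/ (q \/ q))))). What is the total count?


Formula: (((~(p -> r) -> ((r \/ r) \/ s)) -> (((q /\ q) /\ (r -> s)) /\ ((s -> r) /\ ~r))) /\ ((~~p -> r) \/ (q -> ((p \/ s) \/ (q \/ q)))))
Subformulas found:
  1. r
  2. q
  3. s
  4. p
  5. ~p
  6. ~r
  7. ~~p
  8. (s -> r)
  9. (q /\ q)
  10. (r \/ r)
  11. (p \/ s)
  12. (r -> s)
  13. (q \/ q)
  14. (p -> r)
  15. ~(p -> r)
  16. (~~p -> r)
  17. ((r \/ r) \/ s)
  18. ((s -> r) /\ ~r)
  19. ((p \/ s) \/ (q \/ q))
  20. ((q /\ q) /\ (r -> s))
  21. (q -> ((p \/ s) \/ (q \/ q)))
  22. (~(p -> r) -> ((r \/ r) \/ s))
  23. (((q /\ q) /\ (r -> s)) /\ ((s -> r) /\ ~r))
  24. ((~~p -> r) \/ (q -> ((p \/ s) \/ (q \/ q))))
  25. ((~(p -> r) -> ((r \/ r) \/ s)) -> (((q /\ q) /\ (r -> s)) /\ ((s -> r) /\ ~r)))
  26. (((~(p -> r) -> ((r \/ r) \/ s)) -> (((q /\ q) /\ (r -> s)) /\ ((s -> r) /\ ~r))) /\ ((~~p -> r) \/ (q -> ((p \/ s) \/ (q \/ q)))))
Total distinct subformulas = 26

26


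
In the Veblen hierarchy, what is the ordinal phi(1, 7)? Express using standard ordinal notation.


phi(1, 7):
phi(1, beta) = epsilon_beta (the beta-th epsilon number).
phi(1, 7) = epsilon_7

epsilon_7


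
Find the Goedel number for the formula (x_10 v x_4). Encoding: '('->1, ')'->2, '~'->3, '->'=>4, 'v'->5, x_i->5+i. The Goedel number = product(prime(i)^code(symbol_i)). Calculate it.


Formula: (x_10 v x_4)
Symbol codes: [1, 15, 5, 9, 2]
Primes: [2, 3, 5, 7, 11]
p_1^1 = 2^1 = 2
p_2^15 = 3^15 = 14348907
p_3^5 = 5^5 = 3125
p_4^9 = 7^9 = 40353607
p_5^2 = 11^2 = 121
Product = 437891553930396431250

437891553930396431250


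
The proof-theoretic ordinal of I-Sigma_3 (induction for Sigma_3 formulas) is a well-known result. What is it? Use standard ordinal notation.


The proof-theoretic ordinal of I-Sigma_3 (induction for Sigma_3 formulas) is a standard result in ordinal analysis.
This ordinal is the supremum of order types of primitive recursive well-orderings
that the theory can prove to be well-ordered.
For I-Sigma_3 (induction for Sigma_3 formulas), the proof-theoretic ordinal is omega^(omega^(omega^omega)).

omega^(omega^(omega^omega))


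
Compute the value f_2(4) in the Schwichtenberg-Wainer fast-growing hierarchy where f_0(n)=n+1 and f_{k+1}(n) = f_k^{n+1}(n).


f_2(4) = f_1^5(4)
f_1(m) = 2m + 1.
Iterating: f_1^k(n) = 2^k*(n+1) - 1.
f_2(4) = 2^5*(4+1) - 1 = 32*5 - 1 = 159

159


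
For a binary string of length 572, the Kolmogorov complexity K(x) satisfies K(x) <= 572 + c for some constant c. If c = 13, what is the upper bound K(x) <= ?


K(x) <= |x| + c = 572 + 13 = 585

585


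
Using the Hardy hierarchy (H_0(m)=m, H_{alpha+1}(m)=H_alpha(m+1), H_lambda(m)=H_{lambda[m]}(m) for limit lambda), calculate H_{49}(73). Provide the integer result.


H_49(73):
For finite ordinals k, H_k(n) = n + k (each successor step adds 1).
H_49(73) = 73 + 49 = 122

122


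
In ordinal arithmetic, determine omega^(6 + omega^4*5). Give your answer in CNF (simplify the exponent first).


omega^(6 + omega^4*5):
In ordinal addition a term is absorbed by a following term of strictly larger exponent: 0 < 4, so 6 + omega^4*5 = omega^4*5.
omega raised to a CNF ordinal is a single CNF term: Result = omega^(omega^4*5)

omega^(omega^4*5)


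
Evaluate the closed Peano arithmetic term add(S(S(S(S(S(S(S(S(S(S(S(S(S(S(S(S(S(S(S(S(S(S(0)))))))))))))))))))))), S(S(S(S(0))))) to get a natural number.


add(S^22(0), S^4(0)):
S^22(0) = 22
S^4(0) = 4
22 + 4 = 26

26


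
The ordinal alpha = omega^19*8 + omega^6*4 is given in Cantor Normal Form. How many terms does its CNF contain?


CNF: omega^19*8 + omega^6*4
Count the summands separated by '+':
  term 1: omega^19*8
  term 2: omega^6*4
Total terms = 2

2


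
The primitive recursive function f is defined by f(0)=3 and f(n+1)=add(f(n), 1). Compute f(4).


f(0) = 3
f(1) = add(f(0), 1) = add(3, 1) = 4
f(2) = add(f(1), 1) = add(4, 1) = 5
f(3) = add(f(2), 1) = add(5, 1) = 6
f(4) = add(f(3), 1) = add(6, 1) = 7


7


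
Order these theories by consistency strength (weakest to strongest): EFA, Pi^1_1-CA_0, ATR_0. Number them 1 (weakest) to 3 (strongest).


Ordering by consistency strength:
1. EFA
2. ATR_0
3. Pi^1_1-CA_0


EFA=1, Pi^1_1-CA_0=3, ATR_0=2


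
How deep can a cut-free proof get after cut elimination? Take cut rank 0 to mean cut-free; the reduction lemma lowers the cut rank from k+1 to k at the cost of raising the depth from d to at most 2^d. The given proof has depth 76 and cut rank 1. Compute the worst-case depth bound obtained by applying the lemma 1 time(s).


Each rank reduction sends depth d to at most 2^d; cut rank r needs r reductions.
2_0(76) = 76
2_1(76) = 2^76 = 75557863725914323419136
Cut-free depth bound = 75557863725914323419136

75557863725914323419136


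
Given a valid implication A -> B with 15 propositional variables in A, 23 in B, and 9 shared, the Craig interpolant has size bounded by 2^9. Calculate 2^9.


Shared atoms = 9
Craig interpolant size bound = 2^9
= 512

512


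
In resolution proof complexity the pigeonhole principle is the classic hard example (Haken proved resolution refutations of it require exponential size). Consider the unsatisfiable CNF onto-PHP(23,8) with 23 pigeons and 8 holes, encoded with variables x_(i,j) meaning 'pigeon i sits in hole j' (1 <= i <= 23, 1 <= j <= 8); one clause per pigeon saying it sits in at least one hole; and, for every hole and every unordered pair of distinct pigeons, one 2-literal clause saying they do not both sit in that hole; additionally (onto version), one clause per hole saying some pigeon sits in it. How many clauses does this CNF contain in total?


onto-PHP(23,8): 23 pigeons, 8 holes, 23*8 = 184 variables.
- pigeon clauses: one per pigeon -> 23 clauses
- hole clauses: 8 holes * C(23,2) = 8 * 253 -> 2024 clauses
- onto clauses: one per hole -> 8 clauses
Total clauses = 23 + 2024 + 8 = 2055

2055


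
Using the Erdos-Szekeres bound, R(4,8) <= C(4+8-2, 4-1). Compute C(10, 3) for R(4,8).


R(4,8) <= C(4+8-2, 4-1) = C(10, 3)
C(10, 3) = 10! / (3! * 7!)
= 120

120


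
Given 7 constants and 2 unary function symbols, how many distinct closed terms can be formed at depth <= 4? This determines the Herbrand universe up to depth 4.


Herbrand terms by depth:
Depth 0: 7 constants
Depth 1: 14 new terms (running total: 21)
Depth 2: 28 new terms (running total: 49)
Depth 3: 56 new terms (running total: 105)
Depth 4: 112 new terms (running total: 217)
Total distinct ground terms = 217

217


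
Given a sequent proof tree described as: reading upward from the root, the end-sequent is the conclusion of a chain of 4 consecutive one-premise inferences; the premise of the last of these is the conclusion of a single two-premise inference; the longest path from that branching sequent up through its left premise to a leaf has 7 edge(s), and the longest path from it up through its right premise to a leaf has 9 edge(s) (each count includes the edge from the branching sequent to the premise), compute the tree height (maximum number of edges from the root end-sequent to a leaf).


Longest path through the left premise: 7 edges (measured from the branching sequent)
Longest path through the right premise: 9 edges
Height of the subtree rooted at the branching sequent: max(7, 9) = 9
The branching sequent sits 4 edges above the root (the chain of one-premise inferences), so height = 9 + 4 = 13

13


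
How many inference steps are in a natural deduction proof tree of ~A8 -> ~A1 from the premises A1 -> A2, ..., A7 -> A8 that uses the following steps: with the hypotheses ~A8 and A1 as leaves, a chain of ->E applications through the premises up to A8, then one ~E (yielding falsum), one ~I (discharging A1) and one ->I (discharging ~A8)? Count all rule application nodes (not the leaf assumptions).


From hypothesis A1, 7 ->E steps along the 7 premises yield A8.
~E with hypothesis ~A8 gives falsum (1 node); ~I discharging A1 gives ~A1 (1 node); ->I discharging ~A8 gives the goal (1 node).
Total = 7 + 3 = 10 inference nodes.

10


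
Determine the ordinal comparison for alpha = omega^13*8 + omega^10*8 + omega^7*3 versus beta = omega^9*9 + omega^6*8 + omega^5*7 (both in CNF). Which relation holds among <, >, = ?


Compare term by term from highest exponent:
alpha = omega^13*8 + omega^10*8 + omega^7*3
beta = omega^9*9 + omega^6*8 + omega^5*7
Term 1: alpha has omega^13*8, beta has omega^9*9
Term 2: alpha has omega^10*8, beta has omega^6*8
Term 3: alpha has omega^7*3, beta has omega^5*7
Result: alpha > beta

alpha > beta


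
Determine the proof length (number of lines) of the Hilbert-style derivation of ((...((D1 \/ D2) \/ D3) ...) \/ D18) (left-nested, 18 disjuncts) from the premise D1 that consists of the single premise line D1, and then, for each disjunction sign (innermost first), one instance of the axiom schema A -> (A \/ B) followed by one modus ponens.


Building the left-nested 18-ary disjunction from D1:
- 1 premise line (D1)
- 18 disjuncts means 17 disjunction signs; each needs 1 axiom instance + 1 MP = 2 lines: 2 * 17 = 34
Total = 1 + 34 = 35 lines.

35


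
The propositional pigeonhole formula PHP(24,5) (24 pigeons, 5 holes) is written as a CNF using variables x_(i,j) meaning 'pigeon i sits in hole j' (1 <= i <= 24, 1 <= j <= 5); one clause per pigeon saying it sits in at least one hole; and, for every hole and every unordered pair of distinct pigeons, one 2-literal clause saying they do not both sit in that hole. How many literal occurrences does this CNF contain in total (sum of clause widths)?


PHP(24,5): 24 pigeons, 5 holes, 24*5 = 120 variables.
- pigeon clauses: one per pigeon -> 24 clauses of width 5 -> 120 literals
- hole clauses: 5 holes * C(24,2) = 5 * 276 -> 1380 clauses of width 2 -> 2760 literals
Total literal occurrences = 120 + 2760 = 2880

2880


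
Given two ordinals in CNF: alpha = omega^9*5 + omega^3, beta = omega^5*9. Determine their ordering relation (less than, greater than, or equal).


Compare term by term from highest exponent:
alpha = omega^9*5 + omega^3
beta = omega^5*9
Term 1: alpha has omega^9*5, beta has omega^5*9
Term 2: alpha has omega^3*1, beta has omega^0*0
Result: alpha > beta

alpha > beta


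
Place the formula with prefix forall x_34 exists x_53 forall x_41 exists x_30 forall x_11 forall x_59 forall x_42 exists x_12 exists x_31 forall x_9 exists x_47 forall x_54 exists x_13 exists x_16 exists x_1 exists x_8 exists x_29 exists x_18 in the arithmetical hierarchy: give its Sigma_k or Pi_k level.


Leading quantifier is forall, so the class is Pi.
Number of quantifier blocks = alternations + 1 = 9 + 1 = 10.
Classification: Pi_10

Pi_10


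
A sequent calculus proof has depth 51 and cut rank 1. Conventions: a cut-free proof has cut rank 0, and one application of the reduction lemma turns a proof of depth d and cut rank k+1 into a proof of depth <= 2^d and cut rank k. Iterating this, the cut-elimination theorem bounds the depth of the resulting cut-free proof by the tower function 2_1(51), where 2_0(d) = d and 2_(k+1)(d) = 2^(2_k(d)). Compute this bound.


Each rank reduction sends depth d to at most 2^d; cut rank r needs r reductions.
2_0(51) = 51
2_1(51) = 2^51 = 2251799813685248
Cut-free depth bound = 2251799813685248

2251799813685248


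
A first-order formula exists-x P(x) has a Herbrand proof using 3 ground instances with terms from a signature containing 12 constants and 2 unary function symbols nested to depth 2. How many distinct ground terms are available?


Herbrand terms by depth:
Depth 0: 12 constants
Depth 1: 24 new terms (running total: 36)
Depth 2: 48 new terms (running total: 84)
Total distinct ground terms = 84

84


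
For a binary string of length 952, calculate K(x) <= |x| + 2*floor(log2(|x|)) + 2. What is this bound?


floor(log2(952)) = 9
2 * 9 = 18
K(x) <= 952 + 18 + 2 = 972

972


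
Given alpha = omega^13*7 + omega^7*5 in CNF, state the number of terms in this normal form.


CNF: omega^13*7 + omega^7*5
Count the summands separated by '+':
  term 1: omega^13*7
  term 2: omega^7*5
Total terms = 2

2


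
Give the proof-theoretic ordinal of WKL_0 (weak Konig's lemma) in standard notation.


The proof-theoretic ordinal of WKL_0 (weak Konig's lemma) is a standard result in ordinal analysis.
This ordinal is the supremum of order types of primitive recursive well-orderings
that the theory can prove to be well-ordered.
For WKL_0 (weak Konig's lemma), the proof-theoretic ordinal is omega^omega.

omega^omega


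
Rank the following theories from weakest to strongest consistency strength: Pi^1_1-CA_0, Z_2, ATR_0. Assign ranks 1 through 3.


Ordering by consistency strength:
1. ATR_0
2. Pi^1_1-CA_0
3. Z_2


Pi^1_1-CA_0=2, Z_2=3, ATR_0=1


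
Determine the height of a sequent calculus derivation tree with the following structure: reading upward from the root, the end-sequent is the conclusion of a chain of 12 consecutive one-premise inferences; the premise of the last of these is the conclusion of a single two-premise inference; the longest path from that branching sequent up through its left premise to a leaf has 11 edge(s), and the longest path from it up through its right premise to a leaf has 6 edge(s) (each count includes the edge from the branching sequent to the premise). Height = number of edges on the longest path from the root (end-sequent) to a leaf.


Longest path through the left premise: 11 edges (measured from the branching sequent)
Longest path through the right premise: 6 edges
Height of the subtree rooted at the branching sequent: max(11, 6) = 11
The branching sequent sits 12 edges above the root (the chain of one-premise inferences), so height = 11 + 12 = 23

23


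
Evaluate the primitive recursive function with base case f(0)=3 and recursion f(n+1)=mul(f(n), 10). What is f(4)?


f(0) = 3
f(1) = mul(f(0), 10) = mul(3, 10) = 30
f(2) = mul(f(1), 10) = mul(30, 10) = 300
f(3) = mul(f(2), 10) = mul(300, 10) = 3000
f(4) = mul(f(3), 10) = mul(3000, 10) = 30000


30000


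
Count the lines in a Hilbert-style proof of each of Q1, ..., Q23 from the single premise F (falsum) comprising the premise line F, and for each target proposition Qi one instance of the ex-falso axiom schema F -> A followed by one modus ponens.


Ex falso, line by line:
- 1 premise line (F)
- 23 targets, each needing 1 axiom instance (F -> Qi) + 1 MP = 2 lines: 2 * 23 = 46
Total = 1 + 46 = 47 lines.

47


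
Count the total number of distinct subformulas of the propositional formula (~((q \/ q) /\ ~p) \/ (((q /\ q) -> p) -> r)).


Formula: (~((q \/ q) /\ ~p) \/ (((q /\ q) -> p) -> r))
Subformulas found:
  1. q
  2. r
  3. p
  4. ~p
  5. (q /\ q)
  6. (q \/ q)
  7. ((q /\ q) -> p)
  8. ((q \/ q) /\ ~p)
  9. ~((q \/ q) /\ ~p)
  10. (((q /\ q) -> p) -> r)
  11. (~((q \/ q) /\ ~p) \/ (((q /\ q) -> p) -> r))
Total distinct subformulas = 11

11


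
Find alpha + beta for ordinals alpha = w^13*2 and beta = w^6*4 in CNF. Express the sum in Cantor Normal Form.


Ordinal addition w^13*2 + w^6*4:
Leading exponent of alpha (13) > leading exponent of beta (6).
Since alpha's term has higher exponent than beta's leading term,
the sum is simply alpha followed by beta.
Result = w^13*2 + w^6*4

w^13*2 + w^6*4


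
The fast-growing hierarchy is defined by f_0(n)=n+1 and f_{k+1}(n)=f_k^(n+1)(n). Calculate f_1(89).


f_1(89) = f_0^90(89)
f_0 adds 1 each time, applied 90 times.
f_1(89) = 89 + 90 = 179

179


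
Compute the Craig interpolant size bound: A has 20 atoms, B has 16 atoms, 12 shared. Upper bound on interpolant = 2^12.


Shared atoms = 12
Craig interpolant size bound = 2^12
= 4096

4096


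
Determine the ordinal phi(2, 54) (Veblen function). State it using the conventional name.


phi(2, 54):
phi(2, beta) = zeta_beta (the beta-th zeta number, fixed point of epsilon).
phi(2, 54) = zeta_54

zeta_54


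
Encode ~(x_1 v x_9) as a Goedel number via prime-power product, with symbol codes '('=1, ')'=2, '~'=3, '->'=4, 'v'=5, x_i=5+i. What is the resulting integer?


Formula: ~(x_1 v x_9)
Symbol codes: [3, 1, 6, 5, 14, 2]
Primes: [2, 3, 5, 7, 11, 13]
p_1^3 = 2^3 = 8
p_2^1 = 3^1 = 3
p_3^6 = 5^6 = 15625
p_4^5 = 7^5 = 16807
p_5^14 = 11^14 = 379749833583241
p_6^2 = 13^2 = 169
Product = 404488114336000057988625000

404488114336000057988625000


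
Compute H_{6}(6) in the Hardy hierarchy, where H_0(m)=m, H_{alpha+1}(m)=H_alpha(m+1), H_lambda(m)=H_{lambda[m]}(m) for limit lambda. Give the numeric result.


H_6(6):
For finite ordinals k, H_k(n) = n + k (each successor step adds 1).
H_6(6) = 6 + 6 = 12

12


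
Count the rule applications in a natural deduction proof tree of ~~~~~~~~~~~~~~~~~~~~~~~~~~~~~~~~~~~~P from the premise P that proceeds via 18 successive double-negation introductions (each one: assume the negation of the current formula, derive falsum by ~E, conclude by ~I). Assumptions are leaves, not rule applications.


Each double-negation introduction (from C infer ~~C) uses 2 inference nodes: one ~E (C and ~C give falsum) and one ~I (discharge ~C).
18 double negations = 18 * 2 = 36 inference nodes.

36


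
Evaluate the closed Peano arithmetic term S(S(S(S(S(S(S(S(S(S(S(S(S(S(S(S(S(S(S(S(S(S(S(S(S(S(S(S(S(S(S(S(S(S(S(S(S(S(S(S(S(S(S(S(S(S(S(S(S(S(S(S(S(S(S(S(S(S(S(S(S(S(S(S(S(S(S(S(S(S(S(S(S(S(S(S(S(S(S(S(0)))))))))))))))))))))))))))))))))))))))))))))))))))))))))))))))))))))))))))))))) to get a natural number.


Counting successors applied to 0:
80 applications of S to 0 = 80

80


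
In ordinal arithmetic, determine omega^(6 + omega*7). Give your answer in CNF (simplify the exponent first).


omega^(6 + omega*7):
In ordinal addition a term is absorbed by a following term of strictly larger exponent: 0 < 1, so 6 + omega*7 = omega*7.
omega raised to a CNF ordinal is a single CNF term: Result = omega^(omega*7)

omega^(omega*7)


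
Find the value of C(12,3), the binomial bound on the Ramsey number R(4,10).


R(4,10) <= C(4+10-2, 4-1) = C(12, 3)
C(12, 3) = 12! / (3! * 9!)
= 220

220


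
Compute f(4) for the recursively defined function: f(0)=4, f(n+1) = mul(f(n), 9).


f(0) = 4
f(1) = mul(f(0), 9) = mul(4, 9) = 36
f(2) = mul(f(1), 9) = mul(36, 9) = 324
f(3) = mul(f(2), 9) = mul(324, 9) = 2916
f(4) = mul(f(3), 9) = mul(2916, 9) = 26244


26244


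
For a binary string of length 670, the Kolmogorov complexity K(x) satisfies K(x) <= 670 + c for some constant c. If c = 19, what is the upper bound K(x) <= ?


K(x) <= |x| + c = 670 + 19 = 689

689


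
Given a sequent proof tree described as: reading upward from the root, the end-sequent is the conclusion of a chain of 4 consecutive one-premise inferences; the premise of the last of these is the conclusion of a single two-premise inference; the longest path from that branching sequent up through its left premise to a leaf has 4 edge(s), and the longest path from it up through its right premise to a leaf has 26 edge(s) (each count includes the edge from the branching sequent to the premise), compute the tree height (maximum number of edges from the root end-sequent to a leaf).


Longest path through the left premise: 4 edges (measured from the branching sequent)
Longest path through the right premise: 26 edges
Height of the subtree rooted at the branching sequent: max(4, 26) = 26
The branching sequent sits 4 edges above the root (the chain of one-premise inferences), so height = 26 + 4 = 30

30


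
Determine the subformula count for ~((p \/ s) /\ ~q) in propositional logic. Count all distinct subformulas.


Formula: ~((p \/ s) /\ ~q)
Subformulas found:
  1. q
  2. s
  3. p
  4. ~q
  5. (p \/ s)
  6. ((p \/ s) /\ ~q)
  7. ~((p \/ s) /\ ~q)
Total distinct subformulas = 7

7


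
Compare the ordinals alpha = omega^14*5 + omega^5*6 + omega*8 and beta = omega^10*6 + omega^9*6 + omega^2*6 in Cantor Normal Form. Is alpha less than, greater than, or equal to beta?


Compare term by term from highest exponent:
alpha = omega^14*5 + omega^5*6 + omega*8
beta = omega^10*6 + omega^9*6 + omega^2*6
Term 1: alpha has omega^14*5, beta has omega^10*6
Term 2: alpha has omega^5*6, beta has omega^9*6
Term 3: alpha has omega^1*8, beta has omega^2*6
Result: alpha > beta

alpha > beta


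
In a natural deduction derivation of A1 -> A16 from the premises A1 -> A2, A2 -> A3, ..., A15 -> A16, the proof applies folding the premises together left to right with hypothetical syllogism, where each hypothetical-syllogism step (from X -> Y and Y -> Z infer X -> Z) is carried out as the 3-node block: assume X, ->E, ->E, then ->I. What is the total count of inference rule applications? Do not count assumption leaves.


There are 15 premises in the chain. The first HS step combines premises 1 and 2; each further premise needs one more HS step.
So 15 premises require 15 - 1 = 14 hypothetical-syllogism steps.
Each HS step uses 3 inference nodes (->E, ->E, ->I).
14 * 3 = 42 total inference nodes.

42


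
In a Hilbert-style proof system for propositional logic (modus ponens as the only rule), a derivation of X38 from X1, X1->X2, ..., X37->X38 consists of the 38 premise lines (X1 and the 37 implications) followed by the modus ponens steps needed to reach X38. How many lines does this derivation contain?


We have 38 premise lines: X1 and 37 implications.
Each implication is detached once by MP, giving 37 MP lines.
38 premise lines + 37 MP lines = 75 total lines.

75


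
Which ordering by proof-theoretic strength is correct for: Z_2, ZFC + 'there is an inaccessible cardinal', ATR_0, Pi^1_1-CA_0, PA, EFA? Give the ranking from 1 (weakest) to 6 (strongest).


Ordering by consistency strength:
1. EFA
2. PA
3. ATR_0
4. Pi^1_1-CA_0
5. Z_2
6. ZFC + 'there is an inaccessible cardinal'


Z_2=5, ZFC + 'there is an inaccessible cardinal'=6, ATR_0=3, Pi^1_1-CA_0=4, PA=2, EFA=1


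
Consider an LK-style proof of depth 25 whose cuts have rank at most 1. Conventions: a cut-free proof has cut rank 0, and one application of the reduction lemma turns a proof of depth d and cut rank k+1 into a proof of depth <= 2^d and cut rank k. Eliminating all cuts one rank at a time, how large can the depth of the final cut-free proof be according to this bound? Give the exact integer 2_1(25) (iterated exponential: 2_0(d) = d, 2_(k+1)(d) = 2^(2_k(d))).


Each rank reduction sends depth d to at most 2^d; cut rank r needs r reductions.
2_0(25) = 25
2_1(25) = 2^25 = 33554432
Cut-free depth bound = 33554432

33554432


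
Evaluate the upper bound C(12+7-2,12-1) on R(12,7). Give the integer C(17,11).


R(12,7) <= C(12+7-2, 12-1) = C(17, 11)
C(17, 11) = 17! / (11! * 6!)
= 12376

12376


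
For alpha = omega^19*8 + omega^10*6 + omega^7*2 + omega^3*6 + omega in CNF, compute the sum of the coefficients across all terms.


CNF: omega^19*8 + omega^10*6 + omega^7*2 + omega^3*6 + omega
Coefficients: 8 + 6 + 2 + 6 + 1 = 23

23


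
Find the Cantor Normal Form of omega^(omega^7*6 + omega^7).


omega^(omega^7*6 + omega^7):
Both terms of the exponent have the same exponent 7, so they merge: omega^7*6 + omega^7 = omega^7*(6+1) = omega^7*7.
omega raised to a CNF ordinal is a single CNF term: Result = omega^(omega^7*7)

omega^(omega^7*7)


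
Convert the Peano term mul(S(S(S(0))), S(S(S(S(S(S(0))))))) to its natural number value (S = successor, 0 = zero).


mul(S^3(0), S^6(0)):
S^3(0) = 3
S^6(0) = 6
3 * 6 = 18

18


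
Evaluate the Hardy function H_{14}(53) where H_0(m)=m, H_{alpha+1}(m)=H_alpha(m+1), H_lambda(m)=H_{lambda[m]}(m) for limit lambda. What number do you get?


H_14(53):
For finite ordinals k, H_k(n) = n + k (each successor step adds 1).
H_14(53) = 53 + 14 = 67

67


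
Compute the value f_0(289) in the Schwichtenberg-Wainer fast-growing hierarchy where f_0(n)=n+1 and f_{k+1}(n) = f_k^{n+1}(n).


f_0(289) = 289 + 1 = 290

290


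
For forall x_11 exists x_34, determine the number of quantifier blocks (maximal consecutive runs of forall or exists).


Alternations = 1.
Blocks = alternations + 1 = 2

2


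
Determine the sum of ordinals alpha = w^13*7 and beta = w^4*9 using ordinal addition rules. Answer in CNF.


Ordinal addition w^13*7 + w^4*9:
Leading exponent of alpha (13) > leading exponent of beta (4).
Since alpha's term has higher exponent than beta's leading term,
the sum is simply alpha followed by beta.
Result = w^13*7 + w^4*9

w^13*7 + w^4*9


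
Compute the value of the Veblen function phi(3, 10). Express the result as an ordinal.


phi(3, 10):
phi(3, beta) = eta_beta (the beta-th eta number, fixed point of zeta).
phi(3, 10) = eta_10

eta_10


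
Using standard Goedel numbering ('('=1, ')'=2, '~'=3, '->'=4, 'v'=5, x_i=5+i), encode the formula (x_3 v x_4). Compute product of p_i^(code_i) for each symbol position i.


Formula: (x_3 v x_4)
Symbol codes: [1, 8, 5, 9, 2]
Primes: [2, 3, 5, 7, 11]
p_1^1 = 2^1 = 2
p_2^8 = 3^8 = 6561
p_3^5 = 5^5 = 3125
p_4^9 = 7^9 = 40353607
p_5^2 = 11^2 = 121
Product = 200224761742293750

200224761742293750


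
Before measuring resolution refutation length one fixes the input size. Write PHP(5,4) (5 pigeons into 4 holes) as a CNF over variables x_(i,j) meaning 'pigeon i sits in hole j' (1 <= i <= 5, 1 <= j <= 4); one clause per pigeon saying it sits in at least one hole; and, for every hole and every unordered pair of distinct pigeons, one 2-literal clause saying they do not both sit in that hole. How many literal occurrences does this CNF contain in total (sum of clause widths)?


PHP(5,4): 5 pigeons, 4 holes, 5*4 = 20 variables.
- pigeon clauses: one per pigeon -> 5 clauses of width 4 -> 20 literals
- hole clauses: 4 holes * C(5,2) = 4 * 10 -> 40 clauses of width 2 -> 80 literals
Total literal occurrences = 20 + 80 = 100

100


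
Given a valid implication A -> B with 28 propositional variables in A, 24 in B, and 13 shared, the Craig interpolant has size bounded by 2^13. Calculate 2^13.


Shared atoms = 13
Craig interpolant size bound = 2^13
= 8192

8192


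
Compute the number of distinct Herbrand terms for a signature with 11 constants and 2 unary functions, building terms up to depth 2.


Herbrand terms by depth:
Depth 0: 11 constants
Depth 1: 22 new terms (running total: 33)
Depth 2: 44 new terms (running total: 77)
Total distinct ground terms = 77

77


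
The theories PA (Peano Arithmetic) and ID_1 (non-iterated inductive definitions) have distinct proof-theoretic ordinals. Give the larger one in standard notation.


Proof-theoretic ordinal of PA (Peano Arithmetic): epsilon_0
Proof-theoretic ordinal of ID_1 (non-iterated inductive definitions): psi_0(epsilon_{Omega+1})
Comparing: epsilon_0 < psi_0(epsilon_{Omega+1}).
The larger ordinal is psi_0(epsilon_{Omega+1}) (from ID_1 (non-iterated inductive definitions)).

psi_0(epsilon_{Omega+1})


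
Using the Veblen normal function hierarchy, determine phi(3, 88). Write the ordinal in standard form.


phi(3, 88):
phi(3, beta) = eta_beta (the beta-th eta number, fixed point of zeta).
phi(3, 88) = eta_88

eta_88


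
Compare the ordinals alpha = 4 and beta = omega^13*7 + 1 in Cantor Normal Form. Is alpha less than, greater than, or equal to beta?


Compare term by term from highest exponent:
alpha = 4
beta = omega^13*7 + 1
Term 1: alpha has omega^0*4, beta has omega^13*7
Term 2: alpha has omega^0*0, beta has omega^0*1
Result: alpha < beta

alpha < beta


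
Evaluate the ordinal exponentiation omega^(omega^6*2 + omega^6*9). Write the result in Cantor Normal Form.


omega^(omega^6*2 + omega^6*9):
Both terms of the exponent have the same exponent 6, so they merge: omega^6*2 + omega^6*9 = omega^6*(2+9) = omega^6*11.
omega raised to a CNF ordinal is a single CNF term: Result = omega^(omega^6*11)

omega^(omega^6*11)


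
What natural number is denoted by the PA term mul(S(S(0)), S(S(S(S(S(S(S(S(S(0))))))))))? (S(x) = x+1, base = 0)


mul(S^2(0), S^9(0)):
S^2(0) = 2
S^9(0) = 9
2 * 9 = 18

18


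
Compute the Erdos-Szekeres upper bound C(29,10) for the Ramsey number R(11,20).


R(11,20) <= C(11+20-2, 11-1) = C(29, 10)
C(29, 10) = 29! / (10! * 19!)
= 20030010

20030010


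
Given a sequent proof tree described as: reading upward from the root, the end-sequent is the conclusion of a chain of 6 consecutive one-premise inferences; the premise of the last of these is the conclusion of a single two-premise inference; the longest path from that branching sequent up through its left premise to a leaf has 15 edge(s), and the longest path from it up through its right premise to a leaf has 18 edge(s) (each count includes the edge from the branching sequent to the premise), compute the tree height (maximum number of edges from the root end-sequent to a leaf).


Longest path through the left premise: 15 edges (measured from the branching sequent)
Longest path through the right premise: 18 edges
Height of the subtree rooted at the branching sequent: max(15, 18) = 18
The branching sequent sits 6 edges above the root (the chain of one-premise inferences), so height = 18 + 6 = 24

24


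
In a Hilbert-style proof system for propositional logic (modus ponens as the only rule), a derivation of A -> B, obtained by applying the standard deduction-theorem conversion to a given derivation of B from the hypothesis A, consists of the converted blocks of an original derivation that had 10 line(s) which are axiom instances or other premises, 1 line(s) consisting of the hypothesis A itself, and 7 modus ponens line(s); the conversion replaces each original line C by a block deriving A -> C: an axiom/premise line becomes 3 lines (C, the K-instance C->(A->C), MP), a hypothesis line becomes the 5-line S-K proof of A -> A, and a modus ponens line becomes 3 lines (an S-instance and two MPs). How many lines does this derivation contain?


Deduction-theorem conversion, block by block:
- 10 axiom/premise lines -> 3 lines each = 30
- 1 hypothesis lines -> 5 lines each (identity proof A->A) = 5
- 7 MP lines -> 3 lines each (S-instance, MP, MP) = 21
Total = 30 + 5 + 21 = 56 lines.

56


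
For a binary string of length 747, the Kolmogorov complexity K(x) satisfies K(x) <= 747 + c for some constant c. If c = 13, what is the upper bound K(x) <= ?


K(x) <= |x| + c = 747 + 13 = 760

760


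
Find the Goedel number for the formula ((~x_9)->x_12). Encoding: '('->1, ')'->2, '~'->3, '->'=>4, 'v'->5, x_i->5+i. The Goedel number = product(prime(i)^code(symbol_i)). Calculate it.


Formula: ((~x_9)->x_12)
Symbol codes: [1, 1, 3, 14, 2, 4, 17, 2]
Primes: [2, 3, 5, 7, 11, 13, 17, 19]
p_1^1 = 2^1 = 2
p_2^1 = 3^1 = 3
p_3^3 = 5^3 = 125
p_4^14 = 7^14 = 678223072849
p_5^2 = 11^2 = 121
p_6^4 = 13^4 = 28561
p_7^17 = 17^17 = 827240261886336764177
p_8^2 = 19^2 = 361
Product = 524966352617967835043946362060840147377644750

524966352617967835043946362060840147377644750


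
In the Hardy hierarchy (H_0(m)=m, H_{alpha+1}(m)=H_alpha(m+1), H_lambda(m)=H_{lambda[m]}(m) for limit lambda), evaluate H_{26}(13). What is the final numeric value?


H_26(13):
For finite ordinals k, H_k(n) = n + k (each successor step adds 1).
H_26(13) = 13 + 26 = 39

39


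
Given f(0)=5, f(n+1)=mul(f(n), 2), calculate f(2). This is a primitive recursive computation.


f(0) = 5
f(1) = mul(f(0), 2) = mul(5, 2) = 10
f(2) = mul(f(1), 2) = mul(10, 2) = 20


20


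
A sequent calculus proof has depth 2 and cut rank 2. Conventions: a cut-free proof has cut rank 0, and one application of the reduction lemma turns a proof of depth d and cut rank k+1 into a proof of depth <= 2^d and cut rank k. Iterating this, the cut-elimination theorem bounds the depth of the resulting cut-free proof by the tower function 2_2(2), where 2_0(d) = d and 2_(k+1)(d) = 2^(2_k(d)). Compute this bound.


Each rank reduction sends depth d to at most 2^d; cut rank r needs r reductions.
2_0(2) = 2
2_1(2) = 2^2 = 4
2_2(2) = 2^4 = 16
Cut-free depth bound = 16

16


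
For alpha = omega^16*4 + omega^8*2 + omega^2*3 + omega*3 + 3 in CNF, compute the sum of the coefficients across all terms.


CNF: omega^16*4 + omega^8*2 + omega^2*3 + omega*3 + 3
Coefficients: 4 + 2 + 3 + 3 + 3 = 15

15


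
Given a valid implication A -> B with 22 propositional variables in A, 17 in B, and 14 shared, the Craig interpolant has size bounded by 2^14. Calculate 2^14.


Shared atoms = 14
Craig interpolant size bound = 2^14
= 16384

16384


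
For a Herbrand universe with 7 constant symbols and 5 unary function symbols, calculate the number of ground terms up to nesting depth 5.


Herbrand terms by depth:
Depth 0: 7 constants
Depth 1: 35 new terms (running total: 42)
Depth 2: 175 new terms (running total: 217)
Depth 3: 875 new terms (running total: 1092)
Depth 4: 4375 new terms (running total: 5467)
Depth 5: 21875 new terms (running total: 27342)
Total distinct ground terms = 27342

27342


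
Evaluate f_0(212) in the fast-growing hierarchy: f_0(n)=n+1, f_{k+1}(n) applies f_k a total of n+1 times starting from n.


f_0(212) = 212 + 1 = 213

213


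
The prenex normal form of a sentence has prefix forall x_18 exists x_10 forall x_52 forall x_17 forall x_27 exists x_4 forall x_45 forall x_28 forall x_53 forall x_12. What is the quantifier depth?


Quantifier prefix has 10 quantifier symbols.
Quantifier depth = 10

10


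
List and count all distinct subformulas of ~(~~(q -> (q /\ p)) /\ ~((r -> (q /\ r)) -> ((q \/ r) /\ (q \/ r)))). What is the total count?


Formula: ~(~~(q -> (q /\ p)) /\ ~((r -> (q /\ r)) -> ((q \/ r) /\ (q \/ r))))
Subformulas found:
  1. q
  2. r
  3. p
  4. (q /\ p)
  5. (q /\ r)
  6. (q \/ r)
  7. (q -> (q /\ p))
  8. (r -> (q /\ r))
  9. ~(q -> (q /\ p))
  10. ~~(q -> (q /\ p))
  11. ((q \/ r) /\ (q \/ r))
  12. ((r -> (q /\ r)) -> ((q \/ r) /\ (q \/ r)))
  13. ~((r -> (q /\ r)) -> ((q \/ r) /\ (q \/ r)))
  14. (~~(q -> (q /\ p)) /\ ~((r -> (q /\ r)) -> ((q \/ r) /\ (q \/ r))))
  15. ~(~~(q -> (q /\ p)) /\ ~((r -> (q /\ r)) -> ((q \/ r) /\ (q \/ r))))
Total distinct subformulas = 15

15


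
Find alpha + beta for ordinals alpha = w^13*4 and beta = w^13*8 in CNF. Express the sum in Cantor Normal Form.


Ordinal addition w^13*4 + w^13*8:
Both terms have the same exponent 13.
w^e*c + w^e*d = w^e*(c+d).
Result = w^13*(4+8) = w^13*12

w^13*12


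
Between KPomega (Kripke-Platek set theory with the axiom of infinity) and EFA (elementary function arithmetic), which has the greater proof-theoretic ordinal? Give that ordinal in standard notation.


Proof-theoretic ordinal of KPomega (Kripke-Platek set theory with the axiom of infinity): psi_0(epsilon_{Omega+1})
Proof-theoretic ordinal of EFA (elementary function arithmetic): omega^3
Comparing: omega^3 < psi_0(epsilon_{Omega+1}).
The larger ordinal is psi_0(epsilon_{Omega+1}) (from KPomega (Kripke-Platek set theory with the axiom of infinity)).

psi_0(epsilon_{Omega+1})


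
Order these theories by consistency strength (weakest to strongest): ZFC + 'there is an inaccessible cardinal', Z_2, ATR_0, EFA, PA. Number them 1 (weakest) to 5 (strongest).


Ordering by consistency strength:
1. EFA
2. PA
3. ATR_0
4. Z_2
5. ZFC + 'there is an inaccessible cardinal'


ZFC + 'there is an inaccessible cardinal'=5, Z_2=4, ATR_0=3, EFA=1, PA=2


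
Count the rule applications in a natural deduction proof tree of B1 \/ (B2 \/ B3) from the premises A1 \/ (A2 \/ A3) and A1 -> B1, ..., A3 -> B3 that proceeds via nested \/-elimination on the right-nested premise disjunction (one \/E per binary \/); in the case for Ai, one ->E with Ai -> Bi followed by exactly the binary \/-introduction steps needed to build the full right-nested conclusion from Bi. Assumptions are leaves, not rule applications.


Constructive dilemma with 3 branches, all disjunctions right-nested:
- \/E: the premise has 2 binary \/, each eliminated once: 2 nodes.
- ->E: one per case (Ai with Ai -> Bi gives Bi): 3 nodes.
- \/I: in case i < n, Bi needs 1 step to form Bi \/ (B(i+1) \/ ...) and then i-1 steps to prepend B(i-1), ..., B1, i.e. i steps; in case i = n, B3 needs 2 prepend steps.
  \/I total = (1 + 2 + ... + 2) + 2 = 3 + 2 = 5 nodes.
Total = 2 + 3 + 5 = 10

10


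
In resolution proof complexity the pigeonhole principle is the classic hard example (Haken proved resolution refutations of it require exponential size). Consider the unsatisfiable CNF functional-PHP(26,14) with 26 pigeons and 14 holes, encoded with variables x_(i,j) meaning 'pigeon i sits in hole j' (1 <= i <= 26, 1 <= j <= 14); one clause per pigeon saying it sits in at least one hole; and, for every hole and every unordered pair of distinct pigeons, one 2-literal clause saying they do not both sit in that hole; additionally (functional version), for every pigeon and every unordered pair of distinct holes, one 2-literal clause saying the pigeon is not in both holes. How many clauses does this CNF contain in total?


functional-PHP(26,14): 26 pigeons, 14 holes, 26*14 = 364 variables.
- pigeon clauses: one per pigeon -> 26 clauses
- hole clauses: 14 holes * C(26,2) = 14 * 325 -> 4550 clauses
- functional clauses: 26 pigeons * C(14,2) = 26 * 91 -> 2366 clauses
Total clauses = 26 + 4550 + 2366 = 6942

6942
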